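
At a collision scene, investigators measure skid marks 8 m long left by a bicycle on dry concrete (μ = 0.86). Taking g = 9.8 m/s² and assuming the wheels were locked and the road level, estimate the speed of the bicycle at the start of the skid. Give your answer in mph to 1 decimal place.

Initial speed ≈ 26.0 mph

Deceleration a = μg = 0.86 × 9.8 = 8.428 m/s².
v = √(2a·d) = √(2 × 8.428 × 8) = √134.848 = 11.6124 m/s.
= 11.6124 ÷ 0.44704 = 25.976 mph.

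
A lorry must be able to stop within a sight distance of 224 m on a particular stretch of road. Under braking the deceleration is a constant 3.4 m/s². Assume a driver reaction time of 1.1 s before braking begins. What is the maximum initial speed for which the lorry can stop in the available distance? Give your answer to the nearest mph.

Maximum speed ≈ 79 mph

Stopping distance: v·t_r + v²/(2a) = 224 with t_r = 1.1 s and a = 3.400 m/s².
So v² + 7.480 v − 1523.20 = 0.
Positive root: v = −a·t_r + √((a·t_r)² + 2a·d) = −3.740 + √(13.988 + 1523.20) = 35.4670 m/s.
35.4670 m/s ÷ 0.44704 = 79.337 mph.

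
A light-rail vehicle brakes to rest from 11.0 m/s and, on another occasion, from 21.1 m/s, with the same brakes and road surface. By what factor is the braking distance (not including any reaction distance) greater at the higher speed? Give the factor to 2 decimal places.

Braking distance d = v²/(2a), so with a fixed, d ∝ v².
Factor = (21.1/11.0)² = 1.9182² = 3.6795.

Factor ≈ 3.68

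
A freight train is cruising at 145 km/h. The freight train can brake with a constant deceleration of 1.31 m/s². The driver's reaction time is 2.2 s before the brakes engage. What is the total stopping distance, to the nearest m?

145 km/h ÷ 3.6 = 40.2778 m/s.
Reaction distance = v·t_r = 40.2778 × 2.2 = 88.611 m.
Braking distance = v²/(2a) = 40.2778² / (2 × 1.310) = 1622.301 / 2.620 = 619.199 m.
Total = 88.611 + 619.199 = 707.810 m.

Total stopping distance ≈ 708 m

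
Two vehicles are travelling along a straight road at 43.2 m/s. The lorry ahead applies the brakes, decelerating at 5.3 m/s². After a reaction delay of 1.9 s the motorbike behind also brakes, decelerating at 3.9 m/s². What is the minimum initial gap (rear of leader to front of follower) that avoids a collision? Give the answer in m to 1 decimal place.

Minimum gap ≈ 145.3 m

Leader travels v²/(2a_L) = 1866.240 / 10.600 = 176.060 m before stopping.
Follower covers v·t_r = 43.2000 × 1.9 = 82.080 m while reacting, then v²/(2a_F) = 1866.240 / 7.800 = 239.262 m while braking, for a total of 82.080 + 239.262 = 321.342 m.
Since a_F ≤ a_L and the follower starts braking later, the follower is never slower than the leader, so the closest approach is when both have stopped.
Minimum gap = 321.342 − 176.060 = 145.282 m.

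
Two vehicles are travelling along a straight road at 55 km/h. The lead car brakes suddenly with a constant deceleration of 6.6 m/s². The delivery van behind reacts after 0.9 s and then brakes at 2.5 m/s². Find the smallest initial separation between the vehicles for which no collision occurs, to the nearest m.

Minimum gap ≈ 43 m

55 km/h ÷ 3.6 = 15.2778 m/s.
Leader travels v²/(2a_L) = 233.411 / 13.200 = 17.683 m before stopping.
Follower covers v·t_r = 15.2778 × 0.9 = 13.750 m while reacting, then v²/(2a_F) = 233.411 / 5.000 = 46.682 m while braking, for a total of 13.750 + 46.682 = 60.432 m.
Since a_F ≤ a_L and the follower starts braking later, the follower is never slower than the leader, so the closest approach is when both have stopped.
Minimum gap = 60.432 − 17.683 = 42.749 m.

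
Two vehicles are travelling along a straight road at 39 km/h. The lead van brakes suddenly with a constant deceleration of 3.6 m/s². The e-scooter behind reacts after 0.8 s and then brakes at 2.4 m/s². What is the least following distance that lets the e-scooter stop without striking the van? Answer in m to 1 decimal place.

Minimum gap ≈ 16.8 m

39 km/h ÷ 3.6 = 10.8333 m/s.
Leader travels v²/(2a_L) = 117.360 / 7.200 = 16.300 m before stopping.
Follower covers v·t_r = 10.8333 × 0.8 = 8.667 m while reacting, then v²/(2a_F) = 117.360 / 4.800 = 24.450 m while braking, for a total of 8.667 + 24.450 = 33.117 m.
Since a_F ≤ a_L and the follower starts braking later, the follower is never slower than the leader, so the closest approach is when both have stopped.
Minimum gap = 33.117 − 16.300 = 16.817 m.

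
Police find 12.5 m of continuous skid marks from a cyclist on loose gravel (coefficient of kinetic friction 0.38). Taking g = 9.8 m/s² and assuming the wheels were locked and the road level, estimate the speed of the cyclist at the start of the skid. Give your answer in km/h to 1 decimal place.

Initial speed ≈ 34.7 km/h

Deceleration a = μg = 0.38 × 9.8 = 3.724 m/s².
v = √(2a·d) = √(2 × 3.724 × 12.5) = √93.100 = 9.6488 m/s.
= 9.6488 × 3.6 = 34.736 km/h.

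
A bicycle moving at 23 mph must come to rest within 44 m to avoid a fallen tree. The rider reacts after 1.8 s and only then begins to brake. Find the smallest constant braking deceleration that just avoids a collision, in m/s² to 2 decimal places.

23 mph × 0.44704 = 10.2819 m/s.
Distance covered during reaction = 10.2819 × 1.8 = 18.507 m.
Distance available for braking: 44 − 18.507 = 25.493 m.
v² = 2a·d ⇒ a = v²/(2d) = 10.2819² / (2 × 25.493) = 105.717 / 50.986 = 2.0735 m/s².

Required deceleration ≈ 2.07 m/s²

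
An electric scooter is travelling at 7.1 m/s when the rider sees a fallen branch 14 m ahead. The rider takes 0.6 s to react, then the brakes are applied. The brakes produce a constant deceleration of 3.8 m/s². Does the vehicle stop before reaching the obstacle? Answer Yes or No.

Reaction distance = 7.1000 × 0.6 = 4.260 m.
Braking distance = v²/(2a) = 50.410 / 7.600 = 6.633 m.
Total stopping distance = 4.260 + 6.633 = 10.893 m, vs 14 m available — it stops with 14 − 10.893 = 3.107 m to spare.

Yes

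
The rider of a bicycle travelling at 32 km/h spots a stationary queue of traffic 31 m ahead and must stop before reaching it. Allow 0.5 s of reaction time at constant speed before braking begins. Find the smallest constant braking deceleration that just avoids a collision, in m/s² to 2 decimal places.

32 km/h ÷ 3.6 = 8.8889 m/s.
Distance covered during reaction = 8.8889 × 0.5 = 4.444 m.
Distance available for braking: 31 − 4.444 = 26.556 m.
v² = 2a·d ⇒ a = v²/(2d) = 8.8889² / (2 × 26.556) = 79.013 / 53.112 = 1.4877 m/s².

Required deceleration ≈ 1.49 m/s²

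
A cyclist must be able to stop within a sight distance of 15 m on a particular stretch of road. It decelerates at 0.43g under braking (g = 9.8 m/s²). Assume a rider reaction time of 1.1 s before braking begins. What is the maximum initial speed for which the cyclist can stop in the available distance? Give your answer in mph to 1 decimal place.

Maximum speed ≈ 16.8 mph

a = 0.43 × 9.8 = 4.214 m/s².
Stopping distance: v·t_r + v²/(2a) = 15 with t_r = 1.1 s and a = 4.214 m/s².
So v² + 9.271 v − 126.42 = 0.
Positive root: v = −a·t_r + √((a·t_r)² + 2a·d) = −4.635 + √(21.483 + 126.42) = 7.5265 m/s.
7.5265 m/s ÷ 0.44704 = 16.836 mph.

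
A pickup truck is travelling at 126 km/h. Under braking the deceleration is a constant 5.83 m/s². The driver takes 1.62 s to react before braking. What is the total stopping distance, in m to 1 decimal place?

Total stopping distance ≈ 161.8 m

126 km/h ÷ 3.6 = 35.0000 m/s.
Reaction distance = v·t_r = 35.0000 × 1.62 = 56.700 m.
Braking distance = v²/(2a) = 35.0000² / (2 × 5.830) = 1225.000 / 11.660 = 105.060 m.
Total = 56.700 + 105.060 = 161.760 m.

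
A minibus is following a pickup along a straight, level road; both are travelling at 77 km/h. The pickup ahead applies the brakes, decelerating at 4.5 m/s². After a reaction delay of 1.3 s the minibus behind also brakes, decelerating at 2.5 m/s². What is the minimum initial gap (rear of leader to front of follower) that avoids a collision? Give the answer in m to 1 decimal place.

77 km/h ÷ 3.6 = 21.3889 m/s.
Leader travels v²/(2a_L) = 457.485 / 9.000 = 50.832 m before stopping.
Follower covers v·t_r = 21.3889 × 1.3 = 27.806 m while reacting, then v²/(2a_F) = 457.485 / 5.000 = 91.497 m while braking, for a total of 27.806 + 91.497 = 119.303 m.
Since a_F ≤ a_L and the follower starts braking later, the follower is never slower than the leader, so the closest approach is when both have stopped.
Minimum gap = 119.303 − 50.832 = 68.471 m.

Minimum gap ≈ 68.5 m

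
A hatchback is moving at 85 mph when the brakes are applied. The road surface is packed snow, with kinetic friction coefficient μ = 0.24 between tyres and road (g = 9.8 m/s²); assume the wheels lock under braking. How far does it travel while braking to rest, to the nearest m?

Braking distance ≈ 307 m

85 mph × 0.44704 = 37.9984 m/s.
a = μg = 0.24 × 9.8 = 2.352 m/s².
Braking distance = v²/(2a) = 37.9984² / (2 × 2.352) = 1443.878 / 4.704 = 306.947 m.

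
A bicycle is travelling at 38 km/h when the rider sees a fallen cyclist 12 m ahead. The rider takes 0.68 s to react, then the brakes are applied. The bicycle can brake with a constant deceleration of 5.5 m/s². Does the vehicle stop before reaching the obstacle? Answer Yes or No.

No

38 km/h ÷ 3.6 = 10.5556 m/s.
Reaction distance = 10.5556 × 0.68 = 7.178 m.
Braking distance = v²/(2a) = 111.421 / 11.000 = 10.129 m.
Total stopping distance = 7.178 + 10.129 = 17.307 m, vs 12 m available — it cannot stop in time and overshoots by 17.307 − 12 = 5.307 m.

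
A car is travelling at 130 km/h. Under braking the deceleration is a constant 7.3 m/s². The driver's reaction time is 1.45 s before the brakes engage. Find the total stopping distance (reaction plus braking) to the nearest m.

130 km/h ÷ 3.6 = 36.1111 m/s.
Reaction distance = v·t_r = 36.1111 × 1.45 = 52.361 m.
Braking distance = v²/(2a) = 36.1111² / (2 × 7.300) = 1304.012 / 14.600 = 89.316 m.
Total = 52.361 + 89.316 = 141.677 m.

Total stopping distance ≈ 142 m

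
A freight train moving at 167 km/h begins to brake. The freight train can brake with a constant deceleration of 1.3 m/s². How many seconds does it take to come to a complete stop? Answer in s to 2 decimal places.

167 km/h ÷ 3.6 = 46.3889 m/s.
Braking time = v/a = 46.3889 / 1.300 = 35.684 s.

Braking time ≈ 35.68 s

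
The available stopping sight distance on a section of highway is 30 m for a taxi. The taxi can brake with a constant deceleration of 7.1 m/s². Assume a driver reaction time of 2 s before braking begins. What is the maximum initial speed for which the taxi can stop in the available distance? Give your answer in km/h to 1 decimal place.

Maximum speed ≈ 39.1 km/h

Stopping distance: v·t_r + v²/(2a) = 30 with t_r = 2 s and a = 7.100 m/s².
So v² + 28.400 v − 426.00 = 0.
Positive root: v = −a·t_r + √((a·t_r)² + 2a·d) = −14.200 + √(201.640 + 426.00) = 10.8527 m/s.
10.8527 m/s × 3.6 = 39.070 km/h.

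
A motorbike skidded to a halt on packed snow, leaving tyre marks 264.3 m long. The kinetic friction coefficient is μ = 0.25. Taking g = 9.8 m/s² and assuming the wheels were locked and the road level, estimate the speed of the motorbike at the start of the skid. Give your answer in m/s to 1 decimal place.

Initial speed ≈ 36.0 m/s

Deceleration a = μg = 0.25 × 9.8 = 2.450 m/s².
v = √(2a·d) = √(2 × 2.450 × 264.3) = √1295.070 = 35.9871 m/s.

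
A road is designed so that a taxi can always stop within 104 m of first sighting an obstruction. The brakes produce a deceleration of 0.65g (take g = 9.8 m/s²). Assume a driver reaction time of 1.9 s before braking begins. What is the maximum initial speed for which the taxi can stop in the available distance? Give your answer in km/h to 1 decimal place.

Maximum speed ≈ 94.5 km/h

a = 0.65 × 9.8 = 6.370 m/s².
Stopping distance: v·t_r + v²/(2a) = 104 with t_r = 1.9 s and a = 6.370 m/s².
So v² + 24.206 v − 1324.96 = 0.
Positive root: v = −a·t_r + √((a·t_r)² + 2a·d) = −12.103 + √(146.483 + 1324.96) = 26.2564 m/s.
26.2564 m/s × 3.6 = 94.523 km/h.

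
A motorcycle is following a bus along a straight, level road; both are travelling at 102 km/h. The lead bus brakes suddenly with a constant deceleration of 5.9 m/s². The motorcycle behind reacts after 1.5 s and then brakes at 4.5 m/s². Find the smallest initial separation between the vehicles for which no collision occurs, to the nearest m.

102 km/h ÷ 3.6 = 28.3333 m/s.
Leader travels v²/(2a_L) = 802.776 / 11.800 = 68.032 m before stopping.
Follower covers v·t_r = 28.3333 × 1.5 = 42.500 m while reacting, then v²/(2a_F) = 802.776 / 9.000 = 89.197 m while braking, for a total of 42.500 + 89.197 = 131.697 m.
Since a_F ≤ a_L and the follower starts braking later, the follower is never slower than the leader, so the closest approach is when both have stopped.
Minimum gap = 131.697 − 68.032 = 63.665 m.

Minimum gap ≈ 64 m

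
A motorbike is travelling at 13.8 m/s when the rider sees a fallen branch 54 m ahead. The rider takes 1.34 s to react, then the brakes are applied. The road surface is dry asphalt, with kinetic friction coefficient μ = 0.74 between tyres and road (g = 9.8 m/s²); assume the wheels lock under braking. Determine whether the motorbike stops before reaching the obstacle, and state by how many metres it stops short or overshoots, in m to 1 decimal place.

Yes — it stops 22.4 m short of the obstacle

a = μg = 0.74 × 9.8 = 7.252 m/s².
Reaction distance = 13.8000 × 1.34 = 18.492 m.
Braking distance = v²/(2a) = 190.440 / 14.504 = 13.130 m.
Total stopping distance = 18.492 + 13.130 = 31.622 m, vs 54 m available — it stops with 54 − 31.622 = 22.378 m to spare.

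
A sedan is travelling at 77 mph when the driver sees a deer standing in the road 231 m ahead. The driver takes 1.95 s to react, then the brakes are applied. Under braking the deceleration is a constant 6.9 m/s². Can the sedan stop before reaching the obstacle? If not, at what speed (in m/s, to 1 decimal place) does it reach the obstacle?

Yes — it stops about 78.0 m short of the obstacle, so it never reaches it

77 mph × 0.44704 = 34.4221 m/s.
Reaction distance = 34.4221 × 1.95 = 67.123 m.
Braking distance = v²/(2a) = 1184.881 / 13.800 = 85.861 m.
Total stopping distance = 67.123 + 85.861 = 152.984 m, vs 231 m available — it stops with 231 − 152.984 = 78.016 m to spare.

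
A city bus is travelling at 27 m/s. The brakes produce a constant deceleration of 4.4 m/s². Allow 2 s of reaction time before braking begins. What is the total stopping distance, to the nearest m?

Total stopping distance ≈ 137 m

Reaction distance = v·t_r = 27.0000 × 2 = 54.000 m.
Braking distance = v²/(2a) = 27.0000² / (2 × 4.400) = 729.000 / 8.800 = 82.841 m.
Total = 54.000 + 82.841 = 136.841 m.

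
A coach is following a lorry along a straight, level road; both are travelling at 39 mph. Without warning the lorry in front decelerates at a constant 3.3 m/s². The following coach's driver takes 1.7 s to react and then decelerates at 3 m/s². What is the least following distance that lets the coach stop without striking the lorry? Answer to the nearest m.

39 mph × 0.44704 = 17.4346 m/s.
Leader travels v²/(2a_L) = 303.965 / 6.600 = 46.055 m before stopping.
Follower covers v·t_r = 17.4346 × 1.7 = 29.639 m while reacting, then v²/(2a_F) = 303.965 / 6.000 = 50.661 m while braking, for a total of 29.639 + 50.661 = 80.300 m.
Since a_F ≤ a_L and the follower starts braking later, the follower is never slower than the leader, so the closest approach is when both have stopped.
Minimum gap = 80.300 − 46.055 = 34.245 m.

Minimum gap ≈ 34 m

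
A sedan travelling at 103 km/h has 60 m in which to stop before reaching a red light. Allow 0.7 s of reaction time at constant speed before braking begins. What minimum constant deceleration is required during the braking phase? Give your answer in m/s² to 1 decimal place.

103 km/h ÷ 3.6 = 28.6111 m/s.
Distance covered during reaction = 28.6111 × 0.7 = 20.028 m.
Distance available for braking: 60 − 20.028 = 39.972 m.
v² = 2a·d ⇒ a = v²/(2d) = 28.6111² / (2 × 39.972) = 818.595 / 79.944 = 10.2396 m/s².

Required deceleration ≈ 10.2 m/s²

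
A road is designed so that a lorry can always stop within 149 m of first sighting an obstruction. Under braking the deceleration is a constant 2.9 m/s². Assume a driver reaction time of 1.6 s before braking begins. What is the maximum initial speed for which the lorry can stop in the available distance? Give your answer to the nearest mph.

Stopping distance: v·t_r + v²/(2a) = 149 with t_r = 1.6 s and a = 2.900 m/s².
So v² + 9.280 v − 864.20 = 0.
Positive root: v = −a·t_r + √((a·t_r)² + 2a·d) = −4.640 + √(21.530 + 864.20) = 25.1212 m/s.
25.1212 m/s ÷ 0.44704 = 56.195 mph.

Maximum speed ≈ 56 mph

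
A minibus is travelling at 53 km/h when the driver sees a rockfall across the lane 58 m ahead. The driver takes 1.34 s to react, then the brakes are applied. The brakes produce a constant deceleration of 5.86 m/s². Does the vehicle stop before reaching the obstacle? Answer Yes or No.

Yes

53 km/h ÷ 3.6 = 14.7222 m/s.
Reaction distance = 14.7222 × 1.34 = 19.728 m.
Braking distance = v²/(2a) = 216.743 / 11.720 = 18.493 m.
Total stopping distance = 19.728 + 18.493 = 38.221 m, vs 58 m available — it stops with 58 − 38.221 = 19.779 m to spare.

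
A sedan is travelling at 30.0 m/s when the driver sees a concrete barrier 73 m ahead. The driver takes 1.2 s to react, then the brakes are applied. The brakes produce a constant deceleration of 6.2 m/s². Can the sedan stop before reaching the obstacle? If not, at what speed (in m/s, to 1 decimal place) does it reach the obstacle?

No — it strikes the obstacle at 21.0 m/s

Reaction distance = 30.0000 × 1.2 = 36.000 m.
Braking distance needed to stop: v²/(2a) = 900.000 / 12.400 = 72.581 m, so total needed = 36.000 + 72.581 = 108.581 m > 73 m — it cannot stop.
Distance remaining when braking begins: 73 − 36.000 = 37.000 m.
v² = v₀² − 2a·d = 900.000 − 2 × 6.200 × 37.000 = 441.200 m²/s².
v = √441.200 = 21.005 m/s.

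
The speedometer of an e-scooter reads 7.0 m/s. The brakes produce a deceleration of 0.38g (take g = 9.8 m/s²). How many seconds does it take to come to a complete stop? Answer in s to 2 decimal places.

a = 0.38 × 9.8 = 3.724 m/s².
Braking time = v/a = 7.0000 / 3.724 = 1.880 s.

Braking time ≈ 1.88 s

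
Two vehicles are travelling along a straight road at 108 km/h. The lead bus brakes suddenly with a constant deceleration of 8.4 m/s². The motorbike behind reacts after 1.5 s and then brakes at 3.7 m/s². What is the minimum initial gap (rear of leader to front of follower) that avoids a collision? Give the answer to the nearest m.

108 km/h ÷ 3.6 = 30.0000 m/s.
Leader travels v²/(2a_L) = 900.000 / 16.800 = 53.571 m before stopping.
Follower covers v·t_r = 30.0000 × 1.5 = 45.000 m while reacting, then v²/(2a_F) = 900.000 / 7.400 = 121.622 m while braking, for a total of 45.000 + 121.622 = 166.622 m.
Since a_F ≤ a_L and the follower starts braking later, the follower is never slower than the leader, so the closest approach is when both have stopped.
Minimum gap = 166.622 − 53.571 = 113.051 m.

Minimum gap ≈ 113 m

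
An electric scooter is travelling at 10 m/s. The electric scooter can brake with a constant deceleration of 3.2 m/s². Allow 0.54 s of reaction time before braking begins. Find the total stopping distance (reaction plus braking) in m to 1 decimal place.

Total stopping distance ≈ 21.0 m

Reaction distance = v·t_r = 10.0000 × 0.54 = 5.400 m.
Braking distance = v²/(2a) = 10.0000² / (2 × 3.200) = 100.000 / 6.400 = 15.625 m.
Total = 5.400 + 15.625 = 21.025 m.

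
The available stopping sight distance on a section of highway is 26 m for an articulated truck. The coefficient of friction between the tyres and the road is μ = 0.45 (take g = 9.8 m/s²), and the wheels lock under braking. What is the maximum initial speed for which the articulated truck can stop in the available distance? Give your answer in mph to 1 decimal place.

Maximum speed ≈ 33.9 mph

a = μg = 0.45 × 9.8 = 4.410 m/s².
v²/(2a) = d ⇒ v = √(2 × 4.410 × 26) = √229.32 = 15.1433 m/s.
15.1433 m/s ÷ 0.44704 = 33.875 mph.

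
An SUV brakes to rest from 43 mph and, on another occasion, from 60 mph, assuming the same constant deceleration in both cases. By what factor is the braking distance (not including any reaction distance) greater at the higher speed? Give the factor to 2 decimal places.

Factor ≈ 1.95

Braking distance d = v²/(2a), so with a fixed, d ∝ v².
Factor = (60/43)² = 1.3953² = 1.9469.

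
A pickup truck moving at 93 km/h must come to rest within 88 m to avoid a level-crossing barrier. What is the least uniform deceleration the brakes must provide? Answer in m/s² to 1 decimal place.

93 km/h ÷ 3.6 = 25.8333 m/s.
v² = 2a·d ⇒ a = v²/(2d) = 25.8333² / (2 × 88.000) = 667.359 / 176.000 = 3.7918 m/s².

Required deceleration ≈ 3.8 m/s²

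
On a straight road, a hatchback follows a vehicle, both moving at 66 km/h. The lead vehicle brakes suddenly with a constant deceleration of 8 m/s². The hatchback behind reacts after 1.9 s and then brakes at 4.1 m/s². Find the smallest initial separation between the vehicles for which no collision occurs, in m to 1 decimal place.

66 km/h ÷ 3.6 = 18.3333 m/s.
Leader travels v²/(2a_L) = 336.110 / 16.000 = 21.007 m before stopping.
Follower covers v·t_r = 18.3333 × 1.9 = 34.833 m while reacting, then v²/(2a_F) = 336.110 / 8.200 = 40.989 m while braking, for a total of 34.833 + 40.989 = 75.822 m.
Since a_F ≤ a_L and the follower starts braking later, the follower is never slower than the leader, so the closest approach is when both have stopped.
Minimum gap = 75.822 − 21.007 = 54.815 m.

Minimum gap ≈ 54.8 m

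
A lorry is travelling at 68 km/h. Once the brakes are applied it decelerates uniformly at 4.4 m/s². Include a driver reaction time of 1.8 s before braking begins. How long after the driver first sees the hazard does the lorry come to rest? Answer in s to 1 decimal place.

Total time ≈ 6.1 s

68 km/h ÷ 3.6 = 18.8889 m/s.
Braking time = v/a = 18.8889 / 4.400 = 4.293 s.
Total = 1.8 + 4.293 = 6.093 s.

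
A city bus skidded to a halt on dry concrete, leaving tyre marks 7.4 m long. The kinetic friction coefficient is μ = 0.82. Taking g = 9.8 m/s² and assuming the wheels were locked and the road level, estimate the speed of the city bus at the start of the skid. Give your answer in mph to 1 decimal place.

Initial speed ≈ 24.4 mph

Deceleration a = μg = 0.82 × 9.8 = 8.036 m/s².
v = √(2a·d) = √(2 × 8.036 × 7.4) = √118.933 = 10.9056 m/s.
= 10.9056 ÷ 0.44704 = 24.395 mph.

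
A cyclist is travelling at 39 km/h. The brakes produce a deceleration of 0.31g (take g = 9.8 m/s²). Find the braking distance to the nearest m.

39 km/h ÷ 3.6 = 10.8333 m/s.
a = 0.31 × 9.8 = 3.038 m/s².
Braking distance = v²/(2a) = 10.8333² / (2 × 3.038) = 117.360 / 6.076 = 19.315 m.

Braking distance ≈ 19 m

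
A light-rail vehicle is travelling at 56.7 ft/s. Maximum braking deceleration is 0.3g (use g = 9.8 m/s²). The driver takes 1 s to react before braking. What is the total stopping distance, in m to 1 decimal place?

56.7 ft/s × 0.3048 = 17.2822 m/s.
a = 0.3 × 9.8 = 2.940 m/s².
Reaction distance = v·t_r = 17.2822 × 1 = 17.282 m.
Braking distance = v²/(2a) = 17.2822² / (2 × 2.940) = 298.674 / 5.880 = 50.795 m.
Total = 17.282 + 50.795 = 68.077 m.

Total stopping distance ≈ 68.1 m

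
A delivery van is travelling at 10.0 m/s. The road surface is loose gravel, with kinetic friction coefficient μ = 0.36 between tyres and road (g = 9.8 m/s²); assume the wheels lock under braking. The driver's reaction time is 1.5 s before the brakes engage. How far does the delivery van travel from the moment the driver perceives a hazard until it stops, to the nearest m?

a = μg = 0.36 × 9.8 = 3.528 m/s².
Reaction distance = v·t_r = 10.0000 × 1.5 = 15.000 m.
Braking distance = v²/(2a) = 10.0000² / (2 × 3.528) = 100.000 / 7.056 = 14.172 m.
Total = 15.000 + 14.172 = 29.172 m.

Total stopping distance ≈ 29 m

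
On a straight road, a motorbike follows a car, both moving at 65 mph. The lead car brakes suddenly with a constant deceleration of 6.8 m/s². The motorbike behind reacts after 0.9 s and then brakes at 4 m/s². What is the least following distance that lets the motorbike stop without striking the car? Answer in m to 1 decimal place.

65 mph × 0.44704 = 29.0576 m/s.
Leader travels v²/(2a_L) = 844.344 / 13.600 = 62.084 m before stopping.
Follower covers v·t_r = 29.0576 × 0.9 = 26.152 m while reacting, then v²/(2a_F) = 844.344 / 8.000 = 105.543 m while braking, for a total of 26.152 + 105.543 = 131.695 m.
Since a_F ≤ a_L and the follower starts braking later, the follower is never slower than the leader, so the closest approach is when both have stopped.
Minimum gap = 131.695 − 62.084 = 69.611 m.

Minimum gap ≈ 69.6 m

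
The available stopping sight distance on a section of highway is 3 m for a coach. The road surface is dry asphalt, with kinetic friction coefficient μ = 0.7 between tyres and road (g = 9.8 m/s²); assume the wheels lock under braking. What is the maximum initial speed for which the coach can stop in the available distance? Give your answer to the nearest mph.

Maximum speed ≈ 14 mph

a = μg = 0.7 × 9.8 = 6.860 m/s².
v²/(2a) = d ⇒ v = √(2 × 6.860 × 3) = √41.16 = 6.4156 m/s.
6.4156 m/s ÷ 0.44704 = 14.351 mph.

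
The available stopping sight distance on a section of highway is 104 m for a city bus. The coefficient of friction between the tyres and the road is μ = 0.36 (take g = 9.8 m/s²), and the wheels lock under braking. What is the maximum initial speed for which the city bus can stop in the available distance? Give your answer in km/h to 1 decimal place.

a = μg = 0.36 × 9.8 = 3.528 m/s².
v²/(2a) = d ⇒ v = √(2 × 3.528 × 104) = √733.82 = 27.0891 m/s.
27.0891 m/s × 3.6 = 97.521 km/h.

Maximum speed ≈ 97.5 km/h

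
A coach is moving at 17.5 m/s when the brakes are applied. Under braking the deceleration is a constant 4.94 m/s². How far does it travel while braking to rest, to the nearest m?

Braking distance ≈ 31 m

Braking distance = v²/(2a) = 17.5000² / (2 × 4.940) = 306.250 / 9.880 = 30.997 m.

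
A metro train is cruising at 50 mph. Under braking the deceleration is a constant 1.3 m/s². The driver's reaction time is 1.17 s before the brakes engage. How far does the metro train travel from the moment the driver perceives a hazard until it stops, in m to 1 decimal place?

50 mph × 0.44704 = 22.3520 m/s.
Reaction distance = v·t_r = 22.3520 × 1.17 = 26.152 m.
Braking distance = v²/(2a) = 22.3520² / (2 × 1.300) = 499.612 / 2.600 = 192.158 m.
Total = 26.152 + 192.158 = 218.310 m.

Total stopping distance ≈ 218.3 m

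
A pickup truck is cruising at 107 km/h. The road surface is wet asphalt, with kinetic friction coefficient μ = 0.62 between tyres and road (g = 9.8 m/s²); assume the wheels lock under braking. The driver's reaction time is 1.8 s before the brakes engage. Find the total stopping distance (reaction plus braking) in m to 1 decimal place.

Total stopping distance ≈ 126.2 m

107 km/h ÷ 3.6 = 29.7222 m/s.
a = μg = 0.62 × 9.8 = 6.076 m/s².
Reaction distance = v·t_r = 29.7222 × 1.8 = 53.500 m.
Braking distance = v²/(2a) = 29.7222² / (2 × 6.076) = 883.409 / 12.152 = 72.697 m.
Total = 53.500 + 72.697 = 126.197 m.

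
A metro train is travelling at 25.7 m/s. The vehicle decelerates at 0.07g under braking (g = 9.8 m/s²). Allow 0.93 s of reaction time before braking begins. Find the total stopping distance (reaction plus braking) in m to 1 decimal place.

a = 0.07 × 9.8 = 0.686 m/s².
Reaction distance = v·t_r = 25.7000 × 0.93 = 23.901 m.
Braking distance = v²/(2a) = 25.7000² / (2 × 0.686) = 660.490 / 1.372 = 481.407 m.
Total = 23.901 + 481.407 = 505.308 m.

Total stopping distance ≈ 505.3 m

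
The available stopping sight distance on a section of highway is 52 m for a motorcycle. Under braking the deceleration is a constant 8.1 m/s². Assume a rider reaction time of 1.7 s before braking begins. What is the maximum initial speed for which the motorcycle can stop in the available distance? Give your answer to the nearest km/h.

Stopping distance: v·t_r + v²/(2a) = 52 with t_r = 1.7 s and a = 8.100 m/s².
So v² + 27.540 v − 842.40 = 0.
Positive root: v = −a·t_r + √((a·t_r)² + 2a·d) = −13.770 + √(189.613 + 842.40) = 18.3550 m/s.
18.3550 m/s × 3.6 = 66.078 km/h.

Maximum speed ≈ 66 km/h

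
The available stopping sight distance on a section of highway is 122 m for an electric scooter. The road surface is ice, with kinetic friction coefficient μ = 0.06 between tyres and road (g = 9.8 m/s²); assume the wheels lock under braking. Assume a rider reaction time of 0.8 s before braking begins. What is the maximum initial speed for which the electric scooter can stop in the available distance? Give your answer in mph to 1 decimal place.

Maximum speed ≈ 25.8 mph

a = μg = 0.06 × 9.8 = 0.588 m/s².
Stopping distance: v·t_r + v²/(2a) = 122 with t_r = 0.8 s and a = 0.588 m/s².
So v² + 0.941 v − 143.47 = 0.
Positive root: v = −a·t_r + √((a·t_r)² + 2a·d) = −0.470 + √(0.221 + 143.47) = 11.5171 m/s.
11.5171 m/s ÷ 0.44704 = 25.763 mph.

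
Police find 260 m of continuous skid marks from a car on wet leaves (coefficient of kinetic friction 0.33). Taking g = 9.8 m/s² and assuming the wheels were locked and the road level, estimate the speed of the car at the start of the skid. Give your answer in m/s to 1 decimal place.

Deceleration a = μg = 0.33 × 9.8 = 3.234 m/s².
v = √(2a·d) = √(2 × 3.234 × 260) = √1681.680 = 41.0083 m/s.

Initial speed ≈ 41.0 m/s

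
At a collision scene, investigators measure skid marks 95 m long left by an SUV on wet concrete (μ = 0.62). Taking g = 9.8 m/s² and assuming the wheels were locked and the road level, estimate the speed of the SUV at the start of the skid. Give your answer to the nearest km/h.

Initial speed ≈ 122 km/h

Deceleration a = μg = 0.62 × 9.8 = 6.076 m/s².
v = √(2a·d) = √(2 × 6.076 × 95) = √1154.440 = 33.9771 m/s.
= 33.9771 × 3.6 = 122.318 km/h.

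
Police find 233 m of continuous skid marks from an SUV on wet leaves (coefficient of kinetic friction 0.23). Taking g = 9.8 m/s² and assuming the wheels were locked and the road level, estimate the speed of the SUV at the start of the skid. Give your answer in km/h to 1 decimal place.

Initial speed ≈ 116.7 km/h

Deceleration a = μg = 0.23 × 9.8 = 2.254 m/s².
v = √(2a·d) = √(2 × 2.254 × 233) = √1050.364 = 32.4093 m/s.
= 32.4093 × 3.6 = 116.673 km/h.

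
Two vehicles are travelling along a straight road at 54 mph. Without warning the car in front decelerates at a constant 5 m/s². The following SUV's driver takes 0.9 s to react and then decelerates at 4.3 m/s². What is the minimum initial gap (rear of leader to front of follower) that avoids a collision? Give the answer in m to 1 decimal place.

54 mph × 0.44704 = 24.1402 m/s.
Leader travels v²/(2a_L) = 582.749 / 10.000 = 58.275 m before stopping.
Follower covers v·t_r = 24.1402 × 0.9 = 21.726 m while reacting, then v²/(2a_F) = 582.749 / 8.600 = 67.762 m while braking, for a total of 21.726 + 67.762 = 89.488 m.
Since a_F ≤ a_L and the follower starts braking later, the follower is never slower than the leader, so the closest approach is when both have stopped.
Minimum gap = 89.488 − 58.275 = 31.213 m.

Minimum gap ≈ 31.2 m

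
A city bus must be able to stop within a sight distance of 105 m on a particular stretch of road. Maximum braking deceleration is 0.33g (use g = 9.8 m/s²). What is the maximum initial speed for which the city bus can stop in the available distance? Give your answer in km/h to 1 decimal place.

Maximum speed ≈ 93.8 km/h

a = 0.33 × 9.8 = 3.234 m/s².
v²/(2a) = d ⇒ v = √(2 × 3.234 × 105) = √679.14 = 26.0603 m/s.
26.0603 m/s × 3.6 = 93.817 km/h.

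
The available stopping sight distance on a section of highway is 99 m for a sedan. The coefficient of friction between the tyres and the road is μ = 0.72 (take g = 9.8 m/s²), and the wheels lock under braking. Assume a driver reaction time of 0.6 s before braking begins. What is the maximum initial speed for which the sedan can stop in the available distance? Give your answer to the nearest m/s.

a = μg = 0.72 × 9.8 = 7.056 m/s².
Stopping distance: v·t_r + v²/(2a) = 99 with t_r = 0.6 s and a = 7.056 m/s².
So v² + 8.467 v − 1397.09 = 0.
Positive root: v = −a·t_r + √((a·t_r)² + 2a·d) = −4.234 + √(17.927 + 1397.09) = 33.3827 m/s.

Maximum speed ≈ 33 m/s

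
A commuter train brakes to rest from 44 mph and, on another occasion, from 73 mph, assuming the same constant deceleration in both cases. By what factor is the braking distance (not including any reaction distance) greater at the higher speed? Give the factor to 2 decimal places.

Braking distance d = v²/(2a), so with a fixed, d ∝ v².
Factor = (73/44)² = 1.6591² = 2.7526.

Factor ≈ 2.75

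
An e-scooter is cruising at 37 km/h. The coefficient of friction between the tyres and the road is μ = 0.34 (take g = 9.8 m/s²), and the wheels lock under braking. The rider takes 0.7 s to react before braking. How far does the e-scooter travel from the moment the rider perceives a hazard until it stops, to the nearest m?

Total stopping distance ≈ 23 m

37 km/h ÷ 3.6 = 10.2778 m/s.
a = μg = 0.34 × 9.8 = 3.332 m/s².
Reaction distance = v·t_r = 10.2778 × 0.7 = 7.194 m.
Braking distance = v²/(2a) = 10.2778² / (2 × 3.332) = 105.633 / 6.664 = 15.851 m.
Total = 7.194 + 15.851 = 23.045 m.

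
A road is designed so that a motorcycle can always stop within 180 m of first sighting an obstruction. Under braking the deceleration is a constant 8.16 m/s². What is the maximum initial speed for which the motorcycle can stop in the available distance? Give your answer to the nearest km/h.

Maximum speed ≈ 195 km/h

v²/(2a) = d ⇒ v = √(2 × 8.160 × 180) = √2937.60 = 54.1996 m/s.
54.1996 m/s × 3.6 = 195.119 km/h.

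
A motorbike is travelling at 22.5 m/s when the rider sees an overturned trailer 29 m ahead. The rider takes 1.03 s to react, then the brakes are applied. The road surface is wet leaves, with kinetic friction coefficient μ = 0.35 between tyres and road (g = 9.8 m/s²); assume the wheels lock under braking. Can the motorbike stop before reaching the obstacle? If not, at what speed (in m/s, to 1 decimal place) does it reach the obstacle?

a = μg = 0.35 × 9.8 = 3.430 m/s².
Reaction distance = 22.5000 × 1.03 = 23.175 m.
Braking distance needed to stop: v²/(2a) = 506.250 / 6.860 = 73.797 m, so total needed = 23.175 + 73.797 = 96.972 m > 29 m — it cannot stop.
Distance remaining when braking begins: 29 − 23.175 = 5.825 m.
v² = v₀² − 2a·d = 506.250 − 2 × 3.430 × 5.825 = 466.291 m²/s².
v = √466.291 = 21.594 m/s.

No — it strikes the obstacle at 21.6 m/s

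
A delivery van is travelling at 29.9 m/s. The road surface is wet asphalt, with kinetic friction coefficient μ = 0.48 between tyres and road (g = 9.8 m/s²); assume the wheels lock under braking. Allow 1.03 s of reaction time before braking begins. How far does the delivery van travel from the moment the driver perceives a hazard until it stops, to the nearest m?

a = μg = 0.48 × 9.8 = 4.704 m/s².
Reaction distance = v·t_r = 29.9000 × 1.03 = 30.797 m.
Braking distance = v²/(2a) = 29.9000² / (2 × 4.704) = 894.010 / 9.408 = 95.027 m.
Total = 30.797 + 95.027 = 125.824 m.

Total stopping distance ≈ 126 m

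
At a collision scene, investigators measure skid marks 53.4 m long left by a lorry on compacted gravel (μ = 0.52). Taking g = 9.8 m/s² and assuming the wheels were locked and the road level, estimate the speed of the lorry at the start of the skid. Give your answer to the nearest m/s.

Initial speed ≈ 23 m/s

Deceleration a = μg = 0.52 × 9.8 = 5.096 m/s².
v = √(2a·d) = √(2 × 5.096 × 53.4) = √544.253 = 23.3292 m/s.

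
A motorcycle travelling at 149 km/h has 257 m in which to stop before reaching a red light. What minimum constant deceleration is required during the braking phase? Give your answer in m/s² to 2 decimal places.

Required deceleration ≈ 3.33 m/s²

149 km/h ÷ 3.6 = 41.3889 m/s.
v² = 2a·d ⇒ a = v²/(2d) = 41.3889² / (2 × 257.000) = 1713.041 / 514.000 = 3.3328 m/s².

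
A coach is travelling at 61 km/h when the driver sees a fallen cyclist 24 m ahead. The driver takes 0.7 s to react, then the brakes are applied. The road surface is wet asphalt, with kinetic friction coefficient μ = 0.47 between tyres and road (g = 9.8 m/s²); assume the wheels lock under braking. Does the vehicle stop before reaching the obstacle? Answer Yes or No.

61 km/h ÷ 3.6 = 16.9444 m/s.
a = μg = 0.47 × 9.8 = 4.606 m/s².
Reaction distance = 16.9444 × 0.7 = 11.861 m.
Braking distance = v²/(2a) = 287.113 / 9.212 = 31.167 m.
Total stopping distance = 11.861 + 31.167 = 43.028 m, vs 24 m available — it cannot stop in time and overshoots by 43.028 − 24 = 19.028 m.

No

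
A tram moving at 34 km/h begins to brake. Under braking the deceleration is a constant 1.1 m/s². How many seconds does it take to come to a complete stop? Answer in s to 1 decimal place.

34 km/h ÷ 3.6 = 9.4444 m/s.
Braking time = v/a = 9.4444 / 1.100 = 8.586 s.

Braking time ≈ 8.6 s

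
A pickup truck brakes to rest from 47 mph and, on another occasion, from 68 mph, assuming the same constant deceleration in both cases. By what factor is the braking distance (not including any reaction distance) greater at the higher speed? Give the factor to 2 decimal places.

Braking distance d = v²/(2a), so with a fixed, d ∝ v².
Factor = (68/47)² = 1.4468² = 2.0932.

Factor ≈ 2.09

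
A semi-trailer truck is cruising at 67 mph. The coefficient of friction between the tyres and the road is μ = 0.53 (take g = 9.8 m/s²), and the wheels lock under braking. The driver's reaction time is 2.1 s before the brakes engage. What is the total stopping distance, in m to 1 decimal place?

67 mph × 0.44704 = 29.9517 m/s.
a = μg = 0.53 × 9.8 = 5.194 m/s².
Reaction distance = v·t_r = 29.9517 × 2.1 = 62.899 m.
Braking distance = v²/(2a) = 29.9517² / (2 × 5.194) = 897.104 / 10.388 = 86.360 m.
Total = 62.899 + 86.360 = 149.259 m.

Total stopping distance ≈ 149.3 m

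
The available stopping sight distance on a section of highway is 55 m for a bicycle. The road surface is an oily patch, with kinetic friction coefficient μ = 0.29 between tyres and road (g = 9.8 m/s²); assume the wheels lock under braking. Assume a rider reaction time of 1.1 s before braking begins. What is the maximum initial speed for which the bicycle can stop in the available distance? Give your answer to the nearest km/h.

Maximum speed ≈ 53 km/h

a = μg = 0.29 × 9.8 = 2.842 m/s².
Stopping distance: v·t_r + v²/(2a) = 55 with t_r = 1.1 s and a = 2.842 m/s².
So v² + 6.252 v − 312.62 = 0.
Positive root: v = −a·t_r + √((a·t_r)² + 2a·d) = −3.126 + √(9.772 + 312.62) = 14.8293 m/s.
14.8293 m/s × 3.6 = 53.385 km/h.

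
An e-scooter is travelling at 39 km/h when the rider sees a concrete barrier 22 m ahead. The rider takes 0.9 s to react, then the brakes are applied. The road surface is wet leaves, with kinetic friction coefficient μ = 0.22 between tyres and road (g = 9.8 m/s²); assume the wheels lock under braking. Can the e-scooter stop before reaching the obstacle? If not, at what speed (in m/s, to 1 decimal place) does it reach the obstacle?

39 km/h ÷ 3.6 = 10.8333 m/s.
a = μg = 0.22 × 9.8 = 2.156 m/s².
Reaction distance = 10.8333 × 0.9 = 9.750 m.
Braking distance needed to stop: v²/(2a) = 117.360 / 4.312 = 27.217 m, so total needed = 9.750 + 27.217 = 36.967 m > 22 m — it cannot stop.
Distance remaining when braking begins: 22 − 9.750 = 12.250 m.
v² = v₀² − 2a·d = 117.360 − 2 × 2.156 × 12.250 = 64.538 m²/s².
v = √64.538 = 8.034 m/s.

No — it strikes the obstacle at 8.0 m/s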